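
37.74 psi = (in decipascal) 2.602e+06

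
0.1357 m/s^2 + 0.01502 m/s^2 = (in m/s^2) 0.1507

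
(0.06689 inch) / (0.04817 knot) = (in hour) 1.904e-05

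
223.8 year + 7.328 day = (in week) 1.167e+04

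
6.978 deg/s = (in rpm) 1.163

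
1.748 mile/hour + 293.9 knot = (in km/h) 547.1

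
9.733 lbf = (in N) 43.29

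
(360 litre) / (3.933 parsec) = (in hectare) 2.966e-22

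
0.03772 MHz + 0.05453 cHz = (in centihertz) 3.772e+06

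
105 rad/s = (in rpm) 1003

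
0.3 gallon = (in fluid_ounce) 38.4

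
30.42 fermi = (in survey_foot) 9.98e-14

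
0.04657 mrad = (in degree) 0.002668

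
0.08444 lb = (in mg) 3.83e+04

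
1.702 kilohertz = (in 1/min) 1.021e+05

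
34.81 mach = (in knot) 2.304e+04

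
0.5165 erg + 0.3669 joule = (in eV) 2.29e+18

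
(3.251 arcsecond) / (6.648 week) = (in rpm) 3.743e-11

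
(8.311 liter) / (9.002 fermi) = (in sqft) 9.938e+12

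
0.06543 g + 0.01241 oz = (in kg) 0.0004172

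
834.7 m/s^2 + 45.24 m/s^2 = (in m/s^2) 879.9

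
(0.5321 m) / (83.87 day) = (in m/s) 7.343e-08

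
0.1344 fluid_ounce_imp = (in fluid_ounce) 0.1291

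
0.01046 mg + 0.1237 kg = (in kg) 0.1237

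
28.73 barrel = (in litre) 4568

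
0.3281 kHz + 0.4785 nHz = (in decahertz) 32.81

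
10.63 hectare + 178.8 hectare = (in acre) 468.1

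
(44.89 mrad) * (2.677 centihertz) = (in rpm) 0.01148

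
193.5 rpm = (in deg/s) 1161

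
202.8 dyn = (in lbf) 0.0004559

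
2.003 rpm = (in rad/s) 0.2098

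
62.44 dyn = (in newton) 0.0006244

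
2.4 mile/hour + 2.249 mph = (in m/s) 2.078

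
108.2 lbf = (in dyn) 4.813e+07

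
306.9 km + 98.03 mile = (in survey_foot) 1.524e+06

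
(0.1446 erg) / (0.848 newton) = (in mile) 1.06e-11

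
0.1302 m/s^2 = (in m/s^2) 0.1302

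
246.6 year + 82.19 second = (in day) 9.001e+04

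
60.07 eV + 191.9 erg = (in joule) 1.919e-05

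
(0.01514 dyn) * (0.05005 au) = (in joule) 1134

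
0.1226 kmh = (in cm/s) 3.406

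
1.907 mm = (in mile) 1.185e-06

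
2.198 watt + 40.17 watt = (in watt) 42.37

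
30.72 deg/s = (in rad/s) 0.5362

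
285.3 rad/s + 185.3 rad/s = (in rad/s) 470.6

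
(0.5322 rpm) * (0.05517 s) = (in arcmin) 10.57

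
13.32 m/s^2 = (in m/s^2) 13.32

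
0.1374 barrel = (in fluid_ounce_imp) 768.8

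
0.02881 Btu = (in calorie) 7.265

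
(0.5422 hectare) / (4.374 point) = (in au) 2.349e-05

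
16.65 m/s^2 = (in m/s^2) 16.65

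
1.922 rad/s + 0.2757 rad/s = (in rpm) 20.99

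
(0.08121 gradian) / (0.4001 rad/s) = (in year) 1.011e-10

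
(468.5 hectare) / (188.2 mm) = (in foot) 8.167e+07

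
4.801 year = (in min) 2.523e+06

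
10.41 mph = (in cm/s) 465.4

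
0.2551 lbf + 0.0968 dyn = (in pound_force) 0.2551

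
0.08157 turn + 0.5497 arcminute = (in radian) 0.5127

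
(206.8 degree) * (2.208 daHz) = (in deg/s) 4566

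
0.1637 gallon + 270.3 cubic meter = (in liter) 2.703e+05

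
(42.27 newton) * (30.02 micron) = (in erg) 1.269e+04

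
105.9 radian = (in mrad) 1.059e+05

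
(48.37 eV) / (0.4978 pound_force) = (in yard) 3.827e-18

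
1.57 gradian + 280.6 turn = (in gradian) 1.122e+05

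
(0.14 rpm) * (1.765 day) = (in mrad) 2.236e+06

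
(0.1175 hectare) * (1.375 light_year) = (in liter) 1.528e+22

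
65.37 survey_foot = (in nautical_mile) 0.01076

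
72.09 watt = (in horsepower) 0.09667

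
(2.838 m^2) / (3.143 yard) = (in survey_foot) 3.24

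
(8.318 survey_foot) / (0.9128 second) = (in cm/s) 277.8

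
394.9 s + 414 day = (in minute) 5.962e+05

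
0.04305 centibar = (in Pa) 43.05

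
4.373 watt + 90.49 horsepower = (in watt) 6.748e+04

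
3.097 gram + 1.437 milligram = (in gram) 3.098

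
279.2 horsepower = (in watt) 2.082e+05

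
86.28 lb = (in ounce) 1380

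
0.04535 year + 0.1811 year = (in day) 82.65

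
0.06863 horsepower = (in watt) 51.18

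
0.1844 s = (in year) 5.847e-09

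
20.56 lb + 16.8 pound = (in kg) 16.95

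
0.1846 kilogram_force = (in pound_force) 0.407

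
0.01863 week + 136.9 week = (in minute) 1.38e+06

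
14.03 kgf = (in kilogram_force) 14.03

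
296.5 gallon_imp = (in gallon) 356.1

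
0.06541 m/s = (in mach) 0.0001921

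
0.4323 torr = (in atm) 0.0005688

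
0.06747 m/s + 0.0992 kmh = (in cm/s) 9.503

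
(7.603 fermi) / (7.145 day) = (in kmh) 4.434e-20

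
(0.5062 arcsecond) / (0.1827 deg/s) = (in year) 2.44e-11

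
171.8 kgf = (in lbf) 378.8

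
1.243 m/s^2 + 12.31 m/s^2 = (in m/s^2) 13.55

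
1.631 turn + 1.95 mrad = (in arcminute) 3.524e+04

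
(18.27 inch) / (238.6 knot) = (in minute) 6.301e-05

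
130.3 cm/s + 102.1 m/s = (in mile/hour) 231.3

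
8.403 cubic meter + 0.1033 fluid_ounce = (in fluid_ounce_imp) 2.957e+05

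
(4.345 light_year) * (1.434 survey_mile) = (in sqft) 1.021e+21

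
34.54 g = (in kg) 0.03454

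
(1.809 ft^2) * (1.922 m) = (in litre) 323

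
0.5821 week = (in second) 3.521e+05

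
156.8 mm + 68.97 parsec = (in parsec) 68.97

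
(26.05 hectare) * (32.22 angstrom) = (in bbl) 0.005279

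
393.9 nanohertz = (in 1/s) 3.939e-07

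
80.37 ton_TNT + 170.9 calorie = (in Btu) 3.187e+08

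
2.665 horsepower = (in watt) 1987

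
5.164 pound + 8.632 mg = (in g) 2342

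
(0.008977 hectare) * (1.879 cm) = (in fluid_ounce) 5.704e+04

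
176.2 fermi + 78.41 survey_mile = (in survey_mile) 78.41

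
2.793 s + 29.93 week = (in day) 209.5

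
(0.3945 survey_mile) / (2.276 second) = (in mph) 624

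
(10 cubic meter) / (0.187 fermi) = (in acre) 1.321e+13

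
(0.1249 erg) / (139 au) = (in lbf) 1.35e-22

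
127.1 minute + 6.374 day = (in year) 0.0177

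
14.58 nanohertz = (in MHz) 1.458e-14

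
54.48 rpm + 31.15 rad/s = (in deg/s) 2112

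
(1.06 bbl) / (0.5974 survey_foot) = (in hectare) 9.255e-05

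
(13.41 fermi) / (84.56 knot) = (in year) 9.775e-24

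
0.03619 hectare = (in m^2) 361.9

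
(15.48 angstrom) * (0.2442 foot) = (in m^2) 1.152e-10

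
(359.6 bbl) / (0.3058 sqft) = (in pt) 5.704e+06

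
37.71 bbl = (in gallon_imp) 1319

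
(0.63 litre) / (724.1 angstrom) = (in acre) 2.15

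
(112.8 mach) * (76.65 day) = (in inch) 1.001e+13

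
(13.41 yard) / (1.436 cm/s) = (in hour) 0.2372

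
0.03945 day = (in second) 3408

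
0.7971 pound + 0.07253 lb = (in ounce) 13.91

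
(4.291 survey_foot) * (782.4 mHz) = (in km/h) 3.684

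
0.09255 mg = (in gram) 9.255e-05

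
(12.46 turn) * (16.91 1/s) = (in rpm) 1.264e+04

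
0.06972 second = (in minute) 0.001162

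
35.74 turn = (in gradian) 1.43e+04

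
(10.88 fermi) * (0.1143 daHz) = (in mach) 3.652e-17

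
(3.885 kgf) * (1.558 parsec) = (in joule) 1.832e+18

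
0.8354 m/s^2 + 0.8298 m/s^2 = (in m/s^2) 1.665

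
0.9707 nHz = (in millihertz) 9.707e-07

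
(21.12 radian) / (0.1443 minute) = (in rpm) 23.29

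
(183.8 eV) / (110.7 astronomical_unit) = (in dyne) 1.778e-25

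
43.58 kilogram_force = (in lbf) 96.08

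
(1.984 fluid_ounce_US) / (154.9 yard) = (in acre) 1.024e-10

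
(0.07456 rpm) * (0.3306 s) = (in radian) 0.002581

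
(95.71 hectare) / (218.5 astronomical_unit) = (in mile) 1.819e-11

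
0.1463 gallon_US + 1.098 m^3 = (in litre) 1099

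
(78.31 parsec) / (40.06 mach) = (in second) 1.771e+14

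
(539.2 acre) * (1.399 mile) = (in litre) 4.913e+12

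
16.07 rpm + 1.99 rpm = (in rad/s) 1.891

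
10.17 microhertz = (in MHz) 1.017e-11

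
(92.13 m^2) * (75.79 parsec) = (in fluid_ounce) 7.286e+24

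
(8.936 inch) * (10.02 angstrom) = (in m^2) 2.274e-10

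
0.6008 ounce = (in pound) 0.03755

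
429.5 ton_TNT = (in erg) 1.797e+19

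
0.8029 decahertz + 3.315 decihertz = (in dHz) 83.6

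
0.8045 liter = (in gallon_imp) 0.177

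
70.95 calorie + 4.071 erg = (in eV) 1.853e+21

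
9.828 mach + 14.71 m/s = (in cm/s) 3.361e+05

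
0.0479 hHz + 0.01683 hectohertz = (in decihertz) 64.73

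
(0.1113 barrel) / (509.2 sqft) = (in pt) 1.06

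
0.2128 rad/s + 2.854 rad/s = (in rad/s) 3.067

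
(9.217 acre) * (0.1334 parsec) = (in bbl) 9.657e+20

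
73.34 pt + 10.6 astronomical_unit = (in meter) 1.586e+12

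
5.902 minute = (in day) 0.004099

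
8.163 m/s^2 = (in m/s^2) 8.163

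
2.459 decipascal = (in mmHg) 0.001844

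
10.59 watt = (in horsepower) 0.0142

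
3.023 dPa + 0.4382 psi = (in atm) 0.02982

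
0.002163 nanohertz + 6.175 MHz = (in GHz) 0.006175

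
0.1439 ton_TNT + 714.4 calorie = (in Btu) 5.707e+05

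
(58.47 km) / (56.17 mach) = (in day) 3.538e-05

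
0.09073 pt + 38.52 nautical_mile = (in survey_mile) 44.33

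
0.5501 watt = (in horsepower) 0.0007377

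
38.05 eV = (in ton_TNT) 1.457e-27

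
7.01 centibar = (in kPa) 7.01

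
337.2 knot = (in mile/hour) 388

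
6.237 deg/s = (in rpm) 1.04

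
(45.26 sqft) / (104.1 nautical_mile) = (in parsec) 7.068e-22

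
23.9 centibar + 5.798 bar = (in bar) 6.037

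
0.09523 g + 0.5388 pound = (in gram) 244.5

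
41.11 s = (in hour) 0.01142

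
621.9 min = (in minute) 621.9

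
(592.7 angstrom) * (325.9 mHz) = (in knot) 3.755e-08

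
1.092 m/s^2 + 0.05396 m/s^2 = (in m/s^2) 1.146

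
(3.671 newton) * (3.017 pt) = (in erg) 3.907e+04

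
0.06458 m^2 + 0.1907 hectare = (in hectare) 0.1907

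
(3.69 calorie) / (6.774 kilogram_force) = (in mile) 0.0001444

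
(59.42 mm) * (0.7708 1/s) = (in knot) 0.08903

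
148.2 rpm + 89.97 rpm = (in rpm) 238.2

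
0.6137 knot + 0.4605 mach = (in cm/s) 1.571e+04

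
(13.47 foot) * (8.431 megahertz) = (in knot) 6.729e+07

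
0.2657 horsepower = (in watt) 198.1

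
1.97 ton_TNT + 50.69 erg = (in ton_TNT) 1.97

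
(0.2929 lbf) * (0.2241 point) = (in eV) 6.429e+14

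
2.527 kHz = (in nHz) 2.527e+12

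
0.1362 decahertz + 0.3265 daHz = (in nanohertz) 4.627e+09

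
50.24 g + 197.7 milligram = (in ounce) 1.779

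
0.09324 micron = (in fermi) 9.324e+07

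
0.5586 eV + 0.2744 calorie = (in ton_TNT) 2.744e-10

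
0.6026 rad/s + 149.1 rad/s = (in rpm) 1430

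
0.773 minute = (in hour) 0.01288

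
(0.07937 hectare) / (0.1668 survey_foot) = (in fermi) 1.561e+19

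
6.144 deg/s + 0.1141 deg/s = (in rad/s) 0.1092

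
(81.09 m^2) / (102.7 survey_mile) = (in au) 3.28e-15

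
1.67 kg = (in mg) 1.67e+06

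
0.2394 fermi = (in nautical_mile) 1.293e-19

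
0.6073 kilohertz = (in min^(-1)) 3.644e+04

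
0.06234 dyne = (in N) 6.234e-07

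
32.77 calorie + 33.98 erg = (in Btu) 0.13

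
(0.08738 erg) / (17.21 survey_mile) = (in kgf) 3.217e-14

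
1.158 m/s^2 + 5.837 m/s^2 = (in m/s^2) 6.995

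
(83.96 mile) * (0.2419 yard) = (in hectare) 2.989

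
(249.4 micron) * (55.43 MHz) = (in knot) 2.687e+04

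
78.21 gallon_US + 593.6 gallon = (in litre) 2543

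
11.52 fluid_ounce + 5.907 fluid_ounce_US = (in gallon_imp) 0.1134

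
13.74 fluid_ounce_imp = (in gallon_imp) 0.08588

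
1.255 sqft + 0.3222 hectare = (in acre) 0.7962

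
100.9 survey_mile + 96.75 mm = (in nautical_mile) 87.68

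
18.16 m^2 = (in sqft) 195.5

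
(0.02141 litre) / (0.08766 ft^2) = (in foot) 0.008625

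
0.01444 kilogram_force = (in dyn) 1.416e+04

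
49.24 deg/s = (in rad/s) 0.8594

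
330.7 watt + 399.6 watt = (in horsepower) 0.9793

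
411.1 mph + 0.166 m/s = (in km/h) 662.2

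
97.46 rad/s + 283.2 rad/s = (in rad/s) 380.7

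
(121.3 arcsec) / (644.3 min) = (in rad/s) 1.521e-08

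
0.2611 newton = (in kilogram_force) 0.02662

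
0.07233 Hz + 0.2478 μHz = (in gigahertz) 7.233e-11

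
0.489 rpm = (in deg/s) 2.934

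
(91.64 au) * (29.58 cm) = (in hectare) 4.055e+08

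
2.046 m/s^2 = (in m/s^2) 2.046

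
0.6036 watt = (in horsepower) 0.0008094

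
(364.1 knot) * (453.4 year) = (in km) 2.678e+09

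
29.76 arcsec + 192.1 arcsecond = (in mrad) 1.076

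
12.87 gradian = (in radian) 0.2022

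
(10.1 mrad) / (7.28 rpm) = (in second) 0.01325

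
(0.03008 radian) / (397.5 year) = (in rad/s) 2.4e-12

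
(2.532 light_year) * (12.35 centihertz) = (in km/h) 1.065e+16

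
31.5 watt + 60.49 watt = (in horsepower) 0.1234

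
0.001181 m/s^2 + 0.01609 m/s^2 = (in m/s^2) 0.01727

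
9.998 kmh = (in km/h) 9.998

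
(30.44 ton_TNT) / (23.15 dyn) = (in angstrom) 5.502e+24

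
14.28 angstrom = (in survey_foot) 4.685e-09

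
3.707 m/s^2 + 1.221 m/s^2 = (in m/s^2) 4.928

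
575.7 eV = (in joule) 9.224e-17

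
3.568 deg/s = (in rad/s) 0.06227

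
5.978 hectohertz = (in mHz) 5.978e+05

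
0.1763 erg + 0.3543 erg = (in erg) 0.5306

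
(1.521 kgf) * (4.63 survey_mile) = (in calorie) 2.656e+04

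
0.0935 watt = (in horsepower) 0.0001254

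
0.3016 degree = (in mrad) 5.264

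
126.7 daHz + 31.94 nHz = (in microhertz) 1.267e+09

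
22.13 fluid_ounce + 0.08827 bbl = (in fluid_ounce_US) 496.7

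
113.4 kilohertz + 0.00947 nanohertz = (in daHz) 1.134e+04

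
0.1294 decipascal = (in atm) 1.277e-07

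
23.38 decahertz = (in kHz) 0.2338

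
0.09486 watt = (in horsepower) 0.0001272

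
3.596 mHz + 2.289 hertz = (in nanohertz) 2.293e+09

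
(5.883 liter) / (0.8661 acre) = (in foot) 5.507e-06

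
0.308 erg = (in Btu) 2.919e-11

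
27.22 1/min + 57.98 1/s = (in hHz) 0.5843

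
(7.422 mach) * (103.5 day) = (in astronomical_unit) 0.1511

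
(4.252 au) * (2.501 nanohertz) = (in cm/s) 1.591e+05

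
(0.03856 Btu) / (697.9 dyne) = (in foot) 1.913e+04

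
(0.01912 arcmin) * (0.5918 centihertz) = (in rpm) 3.143e-07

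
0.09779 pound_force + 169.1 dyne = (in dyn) 4.367e+04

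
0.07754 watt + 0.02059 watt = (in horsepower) 0.0001316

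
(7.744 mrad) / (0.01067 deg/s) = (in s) 41.58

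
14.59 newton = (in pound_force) 3.28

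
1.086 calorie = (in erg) 4.544e+07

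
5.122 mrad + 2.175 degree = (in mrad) 43.08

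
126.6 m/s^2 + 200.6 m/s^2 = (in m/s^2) 327.2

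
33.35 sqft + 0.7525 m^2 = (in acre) 0.0009516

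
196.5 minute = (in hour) 3.275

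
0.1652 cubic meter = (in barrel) 1.039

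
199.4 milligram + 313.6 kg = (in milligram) 3.136e+08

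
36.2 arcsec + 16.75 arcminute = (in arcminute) 17.35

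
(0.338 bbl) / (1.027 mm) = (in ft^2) 563.2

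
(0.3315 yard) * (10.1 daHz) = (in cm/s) 3062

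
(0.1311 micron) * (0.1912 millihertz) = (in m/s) 2.507e-11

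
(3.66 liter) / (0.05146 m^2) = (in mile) 4.419e-05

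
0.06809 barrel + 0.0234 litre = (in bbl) 0.06824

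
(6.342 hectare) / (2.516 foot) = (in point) 2.344e+08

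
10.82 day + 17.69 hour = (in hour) 277.4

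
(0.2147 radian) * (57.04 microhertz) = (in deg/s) 0.0007017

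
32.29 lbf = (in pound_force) 32.29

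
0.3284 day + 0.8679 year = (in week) 45.3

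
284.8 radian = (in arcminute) 9.791e+05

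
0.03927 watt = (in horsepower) 5.266e-05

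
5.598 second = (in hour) 0.001555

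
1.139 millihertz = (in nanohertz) 1.139e+06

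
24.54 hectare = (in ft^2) 2.641e+06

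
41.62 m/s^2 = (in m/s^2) 41.62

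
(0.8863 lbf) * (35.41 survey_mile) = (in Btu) 212.9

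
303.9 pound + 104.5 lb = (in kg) 185.2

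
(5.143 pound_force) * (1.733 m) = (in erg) 3.965e+08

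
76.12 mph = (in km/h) 122.5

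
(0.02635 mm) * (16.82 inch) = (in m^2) 1.126e-05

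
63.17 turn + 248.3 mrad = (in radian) 397.2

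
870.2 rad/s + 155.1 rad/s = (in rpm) 9791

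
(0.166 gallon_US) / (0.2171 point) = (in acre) 0.002027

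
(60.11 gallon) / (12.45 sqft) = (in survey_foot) 0.6454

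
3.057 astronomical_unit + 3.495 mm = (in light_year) 4.834e-05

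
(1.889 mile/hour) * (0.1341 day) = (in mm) 9.784e+06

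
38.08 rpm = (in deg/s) 228.5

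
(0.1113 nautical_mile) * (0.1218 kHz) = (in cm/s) 2.511e+06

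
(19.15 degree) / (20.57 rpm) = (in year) 4.92e-09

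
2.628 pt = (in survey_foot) 0.003042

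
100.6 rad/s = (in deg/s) 5764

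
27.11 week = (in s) 1.64e+07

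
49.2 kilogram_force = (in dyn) 4.825e+07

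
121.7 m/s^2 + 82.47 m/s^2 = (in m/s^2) 204.2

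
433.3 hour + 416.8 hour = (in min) 5.101e+04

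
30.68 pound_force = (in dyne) 1.365e+07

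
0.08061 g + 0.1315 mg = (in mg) 80.74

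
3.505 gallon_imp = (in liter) 15.93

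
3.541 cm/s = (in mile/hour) 0.07921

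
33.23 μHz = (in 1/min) 0.001994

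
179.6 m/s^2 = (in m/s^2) 179.6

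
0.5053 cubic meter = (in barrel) 3.178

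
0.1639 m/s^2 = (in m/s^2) 0.1639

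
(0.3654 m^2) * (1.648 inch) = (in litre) 15.3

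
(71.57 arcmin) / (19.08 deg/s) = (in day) 7.236e-07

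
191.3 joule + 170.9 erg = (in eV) 1.194e+21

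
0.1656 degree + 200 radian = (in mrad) 2e+05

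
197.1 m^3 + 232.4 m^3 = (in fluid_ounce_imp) 1.512e+07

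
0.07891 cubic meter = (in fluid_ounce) 2668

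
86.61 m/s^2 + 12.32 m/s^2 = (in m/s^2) 98.93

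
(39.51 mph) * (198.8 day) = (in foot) 9.953e+08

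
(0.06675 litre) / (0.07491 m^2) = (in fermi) 8.911e+11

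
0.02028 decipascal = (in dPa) 0.02028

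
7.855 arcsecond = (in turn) 6.061e-06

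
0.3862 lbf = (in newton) 1.718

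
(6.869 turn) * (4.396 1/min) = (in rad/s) 3.162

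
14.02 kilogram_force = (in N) 137.5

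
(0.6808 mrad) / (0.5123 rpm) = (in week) 2.098e-08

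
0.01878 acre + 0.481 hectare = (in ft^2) 5.259e+04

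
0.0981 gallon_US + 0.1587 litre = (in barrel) 0.003334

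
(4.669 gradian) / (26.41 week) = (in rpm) 4.385e-08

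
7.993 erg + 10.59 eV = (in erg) 7.993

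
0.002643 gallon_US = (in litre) 0.01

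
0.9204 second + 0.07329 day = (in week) 0.01047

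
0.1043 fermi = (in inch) 4.106e-15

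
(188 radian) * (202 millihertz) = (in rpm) 362.6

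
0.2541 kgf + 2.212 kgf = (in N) 24.18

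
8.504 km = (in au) 5.685e-08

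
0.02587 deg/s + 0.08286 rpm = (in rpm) 0.08717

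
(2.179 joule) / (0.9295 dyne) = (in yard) 2.564e+05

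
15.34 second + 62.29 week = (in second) 3.767e+07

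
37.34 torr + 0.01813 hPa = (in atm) 0.04915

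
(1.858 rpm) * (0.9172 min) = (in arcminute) 3.681e+04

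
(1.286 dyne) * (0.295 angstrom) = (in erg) 3.794e-09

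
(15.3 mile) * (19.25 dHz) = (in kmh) 1.706e+05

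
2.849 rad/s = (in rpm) 27.21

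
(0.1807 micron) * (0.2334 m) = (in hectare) 4.218e-12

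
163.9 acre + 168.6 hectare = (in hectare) 234.9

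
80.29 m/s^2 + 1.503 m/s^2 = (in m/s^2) 81.79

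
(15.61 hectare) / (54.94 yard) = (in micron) 3.107e+09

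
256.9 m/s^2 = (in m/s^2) 256.9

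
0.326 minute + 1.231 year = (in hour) 1.078e+04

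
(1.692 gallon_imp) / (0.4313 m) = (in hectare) 1.783e-06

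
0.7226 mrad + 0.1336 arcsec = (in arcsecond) 149.2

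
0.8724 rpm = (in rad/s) 0.09136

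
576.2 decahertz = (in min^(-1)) 3.457e+05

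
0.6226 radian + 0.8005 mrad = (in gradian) 39.69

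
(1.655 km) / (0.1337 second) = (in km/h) 4.456e+04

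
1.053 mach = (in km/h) 1291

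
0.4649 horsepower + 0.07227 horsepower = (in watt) 400.6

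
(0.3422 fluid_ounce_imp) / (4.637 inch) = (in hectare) 8.255e-09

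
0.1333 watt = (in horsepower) 0.0001788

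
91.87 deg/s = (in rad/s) 1.603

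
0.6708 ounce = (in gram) 19.02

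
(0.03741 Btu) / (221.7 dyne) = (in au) 1.19e-07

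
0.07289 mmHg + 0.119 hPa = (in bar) 0.0002162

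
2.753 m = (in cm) 275.3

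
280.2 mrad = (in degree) 16.05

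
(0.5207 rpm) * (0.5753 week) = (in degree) 1.087e+06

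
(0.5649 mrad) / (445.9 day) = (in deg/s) 8.401e-10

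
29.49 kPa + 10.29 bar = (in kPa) 1058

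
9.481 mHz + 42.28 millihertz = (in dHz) 0.5176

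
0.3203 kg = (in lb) 0.7061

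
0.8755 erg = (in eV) 5.464e+11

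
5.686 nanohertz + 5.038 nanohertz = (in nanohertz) 10.72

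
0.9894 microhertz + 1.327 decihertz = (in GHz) 1.327e-10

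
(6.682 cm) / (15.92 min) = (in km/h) 0.0002518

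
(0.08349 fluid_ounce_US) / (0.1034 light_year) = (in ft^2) 2.717e-20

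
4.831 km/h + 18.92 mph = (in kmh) 35.28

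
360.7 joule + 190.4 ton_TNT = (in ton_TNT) 190.4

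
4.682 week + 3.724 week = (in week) 8.406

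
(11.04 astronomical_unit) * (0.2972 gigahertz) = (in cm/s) 4.908e+22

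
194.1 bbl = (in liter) 3.086e+04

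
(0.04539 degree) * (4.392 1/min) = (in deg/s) 0.003323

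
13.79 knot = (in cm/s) 709.4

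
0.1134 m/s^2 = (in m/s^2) 0.1134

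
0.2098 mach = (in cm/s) 7144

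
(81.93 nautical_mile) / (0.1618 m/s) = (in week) 1.551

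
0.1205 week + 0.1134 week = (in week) 0.2339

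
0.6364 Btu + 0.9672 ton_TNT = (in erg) 4.047e+16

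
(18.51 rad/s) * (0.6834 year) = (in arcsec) 8.228e+13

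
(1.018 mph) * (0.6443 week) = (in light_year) 1.874e-11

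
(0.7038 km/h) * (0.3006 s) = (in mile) 3.652e-05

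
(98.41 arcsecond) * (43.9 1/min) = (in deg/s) 0.02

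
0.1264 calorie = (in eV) 3.301e+18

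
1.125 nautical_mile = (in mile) 1.295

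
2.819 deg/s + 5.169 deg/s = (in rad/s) 0.1394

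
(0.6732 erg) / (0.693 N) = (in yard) 1.062e-07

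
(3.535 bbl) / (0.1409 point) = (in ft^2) 1.217e+05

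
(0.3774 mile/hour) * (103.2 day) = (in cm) 1.504e+08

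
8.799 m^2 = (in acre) 0.002174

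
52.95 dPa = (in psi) 0.000768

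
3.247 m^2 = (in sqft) 34.95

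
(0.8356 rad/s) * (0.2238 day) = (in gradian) 1.029e+06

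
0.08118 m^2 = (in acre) 2.006e-05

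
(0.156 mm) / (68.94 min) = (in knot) 7.331e-08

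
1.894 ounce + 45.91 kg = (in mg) 4.596e+07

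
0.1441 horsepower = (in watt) 107.5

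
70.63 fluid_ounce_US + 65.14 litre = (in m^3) 0.06723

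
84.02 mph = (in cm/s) 3756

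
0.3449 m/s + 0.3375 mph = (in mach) 0.001456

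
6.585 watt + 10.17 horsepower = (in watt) 7590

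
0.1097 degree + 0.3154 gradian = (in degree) 0.3936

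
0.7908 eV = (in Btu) 1.201e-22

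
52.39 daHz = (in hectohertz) 5.239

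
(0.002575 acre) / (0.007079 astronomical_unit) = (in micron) 0.00984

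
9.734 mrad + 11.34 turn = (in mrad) 7.126e+04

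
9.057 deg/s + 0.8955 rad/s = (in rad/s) 1.054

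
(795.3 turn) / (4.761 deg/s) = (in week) 0.09943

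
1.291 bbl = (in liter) 205.3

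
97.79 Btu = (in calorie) 2.466e+04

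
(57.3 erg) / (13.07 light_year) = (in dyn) 4.634e-18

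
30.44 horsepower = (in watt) 2.27e+04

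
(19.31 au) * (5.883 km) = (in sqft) 1.829e+17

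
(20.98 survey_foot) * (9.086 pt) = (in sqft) 0.2206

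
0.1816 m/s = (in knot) 0.353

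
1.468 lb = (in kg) 0.6659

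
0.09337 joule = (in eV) 5.828e+17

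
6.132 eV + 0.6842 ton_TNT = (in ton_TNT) 0.6842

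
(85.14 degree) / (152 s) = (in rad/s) 0.009776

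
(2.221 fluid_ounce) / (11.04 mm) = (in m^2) 0.00595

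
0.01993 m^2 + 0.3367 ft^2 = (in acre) 1.265e-05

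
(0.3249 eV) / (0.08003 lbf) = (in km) 1.462e-22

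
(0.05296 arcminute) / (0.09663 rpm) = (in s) 0.001522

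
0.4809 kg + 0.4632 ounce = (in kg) 0.494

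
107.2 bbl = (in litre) 1.704e+04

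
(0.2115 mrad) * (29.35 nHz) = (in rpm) 5.928e-11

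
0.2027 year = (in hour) 1776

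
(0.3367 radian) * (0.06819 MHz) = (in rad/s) 2.296e+04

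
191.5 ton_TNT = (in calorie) 1.915e+11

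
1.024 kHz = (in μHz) 1.024e+09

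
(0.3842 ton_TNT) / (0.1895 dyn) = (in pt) 2.405e+18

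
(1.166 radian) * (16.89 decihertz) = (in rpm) 18.81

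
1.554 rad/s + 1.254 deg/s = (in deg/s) 90.29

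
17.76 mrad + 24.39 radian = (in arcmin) 8.391e+04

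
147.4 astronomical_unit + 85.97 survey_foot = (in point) 6.251e+16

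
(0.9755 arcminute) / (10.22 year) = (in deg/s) 5.045e-11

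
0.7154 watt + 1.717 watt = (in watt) 2.432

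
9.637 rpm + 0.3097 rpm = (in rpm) 9.947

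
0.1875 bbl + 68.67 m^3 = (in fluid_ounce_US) 2.323e+06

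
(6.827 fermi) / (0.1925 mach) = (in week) 1.722e-22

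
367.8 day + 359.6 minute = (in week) 52.58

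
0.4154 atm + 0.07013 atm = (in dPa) 4.92e+05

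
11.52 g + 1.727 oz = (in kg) 0.06048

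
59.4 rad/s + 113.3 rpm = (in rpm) 680.5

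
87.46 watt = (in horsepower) 0.1173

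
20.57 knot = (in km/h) 38.1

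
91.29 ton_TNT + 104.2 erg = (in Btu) 3.62e+08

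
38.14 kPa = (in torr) 286.1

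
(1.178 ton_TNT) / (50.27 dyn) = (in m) 9.805e+12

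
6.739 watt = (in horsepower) 0.009037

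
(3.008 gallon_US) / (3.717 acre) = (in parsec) 2.453e-23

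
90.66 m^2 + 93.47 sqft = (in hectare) 0.009934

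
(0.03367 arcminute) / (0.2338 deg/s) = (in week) 3.969e-09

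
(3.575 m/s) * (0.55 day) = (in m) 1.699e+05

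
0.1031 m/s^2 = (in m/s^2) 0.1031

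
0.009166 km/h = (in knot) 0.004949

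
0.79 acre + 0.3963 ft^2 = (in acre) 0.79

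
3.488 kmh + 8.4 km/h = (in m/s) 3.302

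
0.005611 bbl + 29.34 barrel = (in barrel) 29.35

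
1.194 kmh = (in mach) 0.0009741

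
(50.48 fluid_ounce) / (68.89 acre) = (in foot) 1.757e-08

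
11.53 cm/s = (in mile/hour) 0.2579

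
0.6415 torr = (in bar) 0.0008553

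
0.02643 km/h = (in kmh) 0.02643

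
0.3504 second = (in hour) 9.733e-05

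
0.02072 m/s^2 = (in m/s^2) 0.02072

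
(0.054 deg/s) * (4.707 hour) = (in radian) 15.97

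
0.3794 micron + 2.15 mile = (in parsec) 1.121e-13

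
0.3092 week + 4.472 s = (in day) 2.164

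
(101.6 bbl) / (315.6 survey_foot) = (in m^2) 0.1679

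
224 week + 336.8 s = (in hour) 3.763e+04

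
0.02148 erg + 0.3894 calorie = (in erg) 1.629e+07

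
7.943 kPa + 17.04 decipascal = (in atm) 0.07841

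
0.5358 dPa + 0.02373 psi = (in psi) 0.02374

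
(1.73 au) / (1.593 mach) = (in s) 4.771e+08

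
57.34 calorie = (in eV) 1.497e+21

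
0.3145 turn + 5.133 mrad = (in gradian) 126.1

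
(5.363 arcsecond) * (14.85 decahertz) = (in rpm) 0.03687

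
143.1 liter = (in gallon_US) 37.8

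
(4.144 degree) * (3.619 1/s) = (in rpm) 2.5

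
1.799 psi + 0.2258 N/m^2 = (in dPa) 1.24e+05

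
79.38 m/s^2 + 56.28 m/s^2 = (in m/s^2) 135.7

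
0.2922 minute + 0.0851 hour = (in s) 323.9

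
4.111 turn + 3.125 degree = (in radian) 25.88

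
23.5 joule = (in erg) 2.35e+08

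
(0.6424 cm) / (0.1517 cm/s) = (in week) 7.002e-06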